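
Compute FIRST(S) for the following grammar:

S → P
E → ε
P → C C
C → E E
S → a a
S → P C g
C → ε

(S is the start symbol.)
{ 'a', 'g', ε }

FIRST sets of the other non-terminals involved (by the same procedure, iterated to a fixed point):
  FIRST(P) = { ε }
  FIRST(C) = { ε }

From S → P:
  - P is a non-terminal: add FIRST(P) \ {ε} = { }
    P is nullable and nothing follows, so the whole right-hand side can vanish: ε ∈ FIRST(S)
From S → a a:
  - a is a terminal: add 'a' and stop
From S → P C g:
  - P is a non-terminal: add FIRST(P) \ {ε} = { }
    P is nullable, so continue to the next symbol
  - C is a non-terminal: add FIRST(C) \ {ε} = { }
    C is nullable, so continue to the next symbol
  - g is a terminal: add 'g' and stop

Collecting: FIRST(S) = { 'a', 'g', ε }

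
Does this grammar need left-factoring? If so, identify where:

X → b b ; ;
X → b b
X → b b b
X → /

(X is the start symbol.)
Left-factoring is needed when two productions for the same non-terminal
share a common prefix on the right-hand side.

Productions for X:
  X → b b ; ;
  X → b b
  X → b b b
  X → /

Found common prefix 'b b' in productions for X

Answer: Yes, X has productions with common prefix 'b b'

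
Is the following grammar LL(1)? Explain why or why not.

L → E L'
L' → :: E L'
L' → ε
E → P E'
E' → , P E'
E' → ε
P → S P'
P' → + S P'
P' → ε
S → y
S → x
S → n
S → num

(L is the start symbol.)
Yes, the grammar is LL(1).

A grammar is LL(1) if for each non-terminal N with multiple productions, the predict sets of those productions are pairwise disjoint, where PREDICT(N → α) = (FIRST(α) \ {ε}) ∪ (FOLLOW(N) if α ⇒* ε).

Relevant sets:
  FOLLOW(L') = { $ }
  FOLLOW(E') = { $, '::' }
  FOLLOW(P') = { $, ',', '::' }

For L':
  PREDICT(L' → :: E L') = { '::' }
  PREDICT(L' → ε) = { $ }
For E':
  PREDICT(E' → ',' P E') = { ',' }
  PREDICT(E' → ε) = { $, '::' }
For P':
  PREDICT(P' → '+' S P') = { '+' }
  PREDICT(P' → ε) = { $, ',', '::' }
For S:
  PREDICT(S → y) = { 'y' }
  PREDICT(S → x) = { 'x' }
  PREDICT(S → n) = { 'n' }
  PREDICT(S → num) = { 'num' }
L, E, P have a single production, so nothing to check there.

All predict sets are disjoint. The grammar IS LL(1).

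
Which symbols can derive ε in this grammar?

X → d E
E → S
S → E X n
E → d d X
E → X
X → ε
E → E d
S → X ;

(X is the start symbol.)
{ 'E', 'X' }

ε-productions: X → ε
So X is immediately nullable.
E → X: every symbol on the right is nullable, so E is nullable too.
No further non-terminal can be added: every production for the remaining non-terminals contains a terminal or a non-nullable non-terminal.
Nullable = { 'E', 'X' }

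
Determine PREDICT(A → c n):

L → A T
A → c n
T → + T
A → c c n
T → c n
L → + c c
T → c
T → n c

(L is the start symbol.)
PREDICT(A → c n) = (FIRST(RHS) \ {ε}) ∪ (FOLLOW(A) if ε ∈ FIRST(RHS), i.e. RHS ⇒* ε)
FIRST(c n) = { 'c' }
ε ∉ FIRST(c n), so FOLLOW(A) is not added.
PREDICT(A → c n) = { 'c' }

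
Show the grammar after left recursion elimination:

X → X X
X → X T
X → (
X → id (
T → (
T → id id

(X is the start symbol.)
X → ( X'
X → id ( X'
X' → X X'
X' → T X'
X' → ε
T → (
T → id id

X is directly left-recursive. The standard transformation for
  A → A α₁ | ... | A α_m | β₁ | ... | β_n
is
  A  → β₁ A' | ... | β_n A'
  A' → α₁ A' | ... | α_m A' | ε

X → ( becomes X → ( X'
X → id ( becomes X → id ( X'
X → X X becomes X' → X X'
X → X T becomes X' → T X'
Add X' → ε

Productions for other non-terminals are unchanged:
  T → (
  T → id id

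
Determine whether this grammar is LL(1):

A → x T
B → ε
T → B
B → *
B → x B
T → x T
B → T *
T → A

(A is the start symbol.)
No. Predict set conflict for B: { '*' }

A grammar is LL(1) if for each non-terminal N with multiple productions, the predict sets of those productions are pairwise disjoint, where PREDICT(N → α) = (FIRST(α) \ {ε}) ∪ (FOLLOW(N) if α ⇒* ε).

Relevant sets:
  FIRST(T) = { '*', 'x', ε }
  FIRST(B) = { '*', 'x', ε }
  FIRST(A) = { 'x' }
  FOLLOW(B) = { $, '*' }
  FOLLOW(T) = { $, '*' }

For B:
  PREDICT(B → ε) = { $, '*' }
  PREDICT(B → '*') = { '*' }
  PREDICT(B → x B) = { 'x' }
  PREDICT(B → T '*') = { '*', 'x' }
For T:
  PREDICT(T → B) = { $, '*', 'x' }
  PREDICT(T → x T) = { 'x' }
  PREDICT(T → A) = { 'x' }
A has a single production, so nothing to check there.

Conflict found: Predict set conflict for B: { '*' }
The grammar is NOT LL(1).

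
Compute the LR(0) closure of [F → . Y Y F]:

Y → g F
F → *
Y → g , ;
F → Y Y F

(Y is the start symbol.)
To compute CLOSURE, for each item [A → α.Bβ] where B is a non-terminal, add [B → .γ] for all productions B → γ; repeat for the newly added items until nothing changes.

Start with: [F → . Y Y F]
  [F → . Y Y F] has the dot before Y: add [Y → . g F], [Y → . g , ;]
No further items can be added.

CLOSURE = { [F → . Y Y F], [Y → . g , ;], [Y → . g F] }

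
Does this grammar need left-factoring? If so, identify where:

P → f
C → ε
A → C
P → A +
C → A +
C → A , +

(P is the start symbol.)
Yes, C has productions with common prefix 'A'

Left-factoring is needed when two productions for the same non-terminal
share a common prefix on the right-hand side.

Productions for P:
  P → f
  P → A +
Productions for C:
  C → ε
  C → A +
  C → A , +

Found common prefix 'A' in productions for C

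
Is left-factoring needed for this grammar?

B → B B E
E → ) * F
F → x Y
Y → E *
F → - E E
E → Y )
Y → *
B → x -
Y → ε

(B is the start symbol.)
Left-factoring is needed when two productions for the same non-terminal
share a common prefix on the right-hand side.

Productions for B:
  B → B B E
  B → x -
Productions for E:
  E → ) * F
  E → Y )
Productions for F:
  F → x Y
  F → - E E
Productions for Y:
  Y → E *
  Y → *
  Y → ε

No common prefixes found.

Answer: No, left-factoring is not needed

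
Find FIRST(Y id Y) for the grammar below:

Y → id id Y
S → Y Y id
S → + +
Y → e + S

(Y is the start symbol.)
{ 'e', 'id' }

FIRST sets of the non-terminals involved (from the grammar, by fixed-point iteration):
  FIRST(Y) = { 'e', 'id' }

To compute FIRST(Y id Y), process the symbols left to right:
Symbol Y is a non-terminal. Add FIRST(Y) \ {ε} = { 'e', 'id' }
Y is not nullable (ε ∉ FIRST(Y)), so stop here.
FIRST(Y id Y) = { 'e', 'id' }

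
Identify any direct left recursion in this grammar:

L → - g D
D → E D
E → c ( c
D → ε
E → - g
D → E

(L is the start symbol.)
Direct left recursion occurs when N → N α for some non-terminal N (the right-hand side begins with the left-hand side itself).

L → - g D: starts with '-'
D → E D: starts with E
E → c ( c: starts with c
D → ε: starts with ε
E → - g: starts with '-'
D → E: starts with E

No direct left recursion found.

Answer: No direct left recursion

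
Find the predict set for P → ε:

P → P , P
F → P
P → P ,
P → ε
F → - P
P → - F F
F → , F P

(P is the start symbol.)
{ $, ',', '-' }

PREDICT(P → ε) = (FIRST(RHS) \ {ε}) ∪ (FOLLOW(P) if ε ∈ FIRST(RHS), i.e. RHS ⇒* ε)
The right-hand side is ε (FIRST(ε) = { ε }), so the predict set is FOLLOW(P) = { $, ',', '-' }
PREDICT(P → ε) = { $, ',', '-' }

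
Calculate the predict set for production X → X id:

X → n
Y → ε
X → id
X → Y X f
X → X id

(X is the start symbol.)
{ 'id', 'n' }

PREDICT(X → X id) = (FIRST(RHS) \ {ε}) ∪ (FOLLOW(X) if ε ∈ FIRST(RHS), i.e. RHS ⇒* ε)
FIRST(X) = { 'id', 'n' }
FIRST(X id) = { 'id', 'n' }
ε ∉ FIRST(X id), so FOLLOW(X) is not added.
PREDICT(X → X id) = { 'id', 'n' }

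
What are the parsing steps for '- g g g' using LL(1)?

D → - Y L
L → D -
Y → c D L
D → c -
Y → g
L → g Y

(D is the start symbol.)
Stack is shown with the top on the left.

Stack    Input      Action
--------------------------
D $      - g g g $  output D → - Y L
- Y L $  - g g g $  match '-'
Y L $    g g g $    output Y → g
g L $    g g g $    match 'g'
L $      g g $      output L → g Y
g Y $    g g $      match 'g'
Y $      g $        output Y → g
g $      g $        match 'g'
$        $          accept

The string is accepted.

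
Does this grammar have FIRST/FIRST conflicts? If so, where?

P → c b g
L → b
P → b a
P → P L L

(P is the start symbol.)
Yes. P → c b g / P → P L L on { 'c' }; P → b a / P → P L L on { 'b' }

FIRST sets of the non-terminals at (or reachable through a nullable prefix from) the front of some alternative:
  FIRST(P) = { 'b', 'c' }

Productions for P:
  P → c b g: FIRST = { 'c' }
  P → b a: FIRST = { 'b' }
  P → P L L: FIRST = { 'b', 'c' }
L has only one production, so no FIRST/FIRST conflict is possible there.

Conflict for P: P → c b g and P → P L L
  Overlap: { 'c' }
Conflict for P: P → b a and P → P L L
  Overlap: { 'b' }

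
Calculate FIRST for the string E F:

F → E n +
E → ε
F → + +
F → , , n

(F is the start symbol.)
{ '+', ',', 'n' }

FIRST sets of the non-terminals involved (from the grammar, by fixed-point iteration):
  FIRST(E) = { ε }
  FIRST(F) = { '+', ',', 'n' }

To compute FIRST(E F), process the symbols left to right:
Symbol E is a non-terminal. Add FIRST(E) \ {ε} = { }
E is nullable (ε ∈ FIRST(E)), continue to the next symbol.
Symbol F is a non-terminal. Add FIRST(F) \ {ε} = { '+', ',', 'n' }
F is not nullable (ε ∉ FIRST(F)), so stop here.
FIRST(E F) = { '+', ',', 'n' }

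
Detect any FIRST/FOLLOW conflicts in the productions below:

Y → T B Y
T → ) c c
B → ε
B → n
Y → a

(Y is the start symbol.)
A FIRST/FOLLOW conflict occurs when a non-terminal N has a nullable alternative N → β (β ⇒* ε) and another alternative N → α with FIRST(α) ∩ FOLLOW(N) ≠ ∅: on such a lookahead the parser cannot decide between expanding α and letting N vanish via β.

Nullable non-terminals: B.

B: nullable alternative(s) B → ε; FOLLOW(B) = { ')', 'a' }
  B → ε: FIRST \ {ε} = { } — this is the only nullable alternative, skip
  B → n: FIRST \ {ε} = { 'n' } — disjoint from FOLLOW(B)

T, Y have no nullable alternative, so no FIRST/FOLLOW check is needed there.

No FIRST/FOLLOW conflicts found.

Answer: No FIRST/FOLLOW conflicts.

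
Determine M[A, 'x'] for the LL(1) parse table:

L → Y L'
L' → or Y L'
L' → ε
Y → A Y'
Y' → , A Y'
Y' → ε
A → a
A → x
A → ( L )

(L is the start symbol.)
To find M[A, 'x'], we find productions for A where 'x' is in the predict set (PREDICT(N → α) = (FIRST(α) \ {ε}) ∪ (FOLLOW(N) if α ⇒* ε)).

A → a: PREDICT = { 'a' }
A → x: PREDICT = { 'x' }
  'x' is in predict set, so this production goes in M[A, 'x']
A → ( L ): PREDICT = { '(' }

M[A, 'x'] = A → x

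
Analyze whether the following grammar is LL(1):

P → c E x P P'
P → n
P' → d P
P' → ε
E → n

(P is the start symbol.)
A grammar is LL(1) if for each non-terminal N with multiple productions, the predict sets of those productions are pairwise disjoint, where PREDICT(N → α) = (FIRST(α) \ {ε}) ∪ (FOLLOW(N) if α ⇒* ε).

Relevant sets:
  FOLLOW(P') = { $, 'd' }

For P:
  PREDICT(P → c E x P P') = { 'c' }
  PREDICT(P → n) = { 'n' }
For P':
  PREDICT(P' → d P) = { 'd' }
  PREDICT(P' → ε) = { $, 'd' }
E has a single production, so nothing to check there.

Conflict found: Predict set conflict for P': { 'd' }
The grammar is NOT LL(1).

Answer: No. Predict set conflict for P': { 'd' }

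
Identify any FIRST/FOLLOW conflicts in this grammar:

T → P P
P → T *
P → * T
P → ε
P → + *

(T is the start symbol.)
Yes. P → T '*' with FOLLOW(P) on { '*', '+' }; P → '*' T with FOLLOW(P) on { '*' }; P → '+' '*' with FOLLOW(P) on { '+' }

A FIRST/FOLLOW conflict occurs when a non-terminal N has a nullable alternative N → β (β ⇒* ε) and another alternative N → α with FIRST(α) ∩ FOLLOW(N) ≠ ∅: on such a lookahead the parser cannot decide between expanding α and letting N vanish via β.

Nullable non-terminals: P, T.
FIRST sets used below: FIRST(T) = { '*', '+', ε }

P: nullable alternative(s) P → ε; FOLLOW(P) = { $, '*', '+' }
  P → T *: FIRST \ {ε} = { '*', '+' } — overlaps FOLLOW(P) on { '*', '+' }: CONFLICT
  P → * T: FIRST \ {ε} = { '*' } — overlaps FOLLOW(P) on { '*' }: CONFLICT
  P → ε: FIRST \ {ε} = { } — this is the only nullable alternative, skip
  P → + *: FIRST \ {ε} = { '+' } — overlaps FOLLOW(P) on { '+' }: CONFLICT
T has a nullable alternative but only one production, so nothing to check.

So the grammar has 3 FIRST/FOLLOW conflicts (marked CONFLICT above).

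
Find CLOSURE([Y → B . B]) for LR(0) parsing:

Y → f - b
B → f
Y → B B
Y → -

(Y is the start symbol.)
{ [B → . f], [Y → B . B] }

Start with: [Y → B . B]
  [Y → B . B] has the dot before B: add [B → . f]
No further items can be added.

CLOSURE = { [B → . f], [Y → B . B] }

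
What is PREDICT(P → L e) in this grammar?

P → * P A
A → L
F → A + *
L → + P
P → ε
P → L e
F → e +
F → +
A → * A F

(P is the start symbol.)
PREDICT(P → L e) = (FIRST(RHS) \ {ε}) ∪ (FOLLOW(P) if ε ∈ FIRST(RHS), i.e. RHS ⇒* ε)
FIRST(L) = { '+' }
FIRST(L e) = { '+' }
ε ∉ FIRST(L e), so FOLLOW(P) is not added.
PREDICT(P → L e) = { '+' }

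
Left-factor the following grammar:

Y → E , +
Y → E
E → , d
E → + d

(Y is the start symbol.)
Left-factoring transforms A → αβ₁ | αβ₂ into A → αA' and A' → β₁ | β₂
(α is the longest common prefix among the alternatives). Repeat until
no nonterminal has two alternatives with a common prefix.

Round 1: Y has alternatives sharing prefix 'E'. Introduce Y': Y → E Y'
  Add: Y' → , +
  Add: Y' → ε

No remaining common prefixes — done.

Resulting grammar:
Y → E Y'
Y' → , +
Y' → ε
E → , d
E → + d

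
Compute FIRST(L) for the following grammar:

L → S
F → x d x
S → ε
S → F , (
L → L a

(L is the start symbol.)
To compute FIRST(L), examine every production with L on the left-hand side, reading each right-hand side left to right until a non-nullable symbol is reached.

FIRST sets of the other non-terminals involved (by the same procedure, iterated to a fixed point):
  FIRST(S) = { 'x', ε }

From L → S:
  - S is a non-terminal: add FIRST(S) \ {ε} = { 'x' }
    S is nullable and nothing follows, so the whole right-hand side can vanish: ε ∈ FIRST(L)
From L → L a:
  - L is the symbol being defined: contributes nothing new
    L is nullable, so continue to the next symbol
  - a is a terminal: add 'a' and stop

Collecting: FIRST(L) = { 'a', 'x', ε }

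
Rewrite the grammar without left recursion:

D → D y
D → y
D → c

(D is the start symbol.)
D is directly left-recursive. The standard transformation for
  A → A α₁ | ... | A α_m | β₁ | ... | β_n
is
  A  → β₁ A' | ... | β_n A'
  A' → α₁ A' | ... | α_m A' | ε

D → y becomes D → y D'
D → c becomes D → c D'
D → D y becomes D' → y D'
Add D' → ε

Resulting grammar:
D → y D'
D → c D'
D' → y D'
D' → ε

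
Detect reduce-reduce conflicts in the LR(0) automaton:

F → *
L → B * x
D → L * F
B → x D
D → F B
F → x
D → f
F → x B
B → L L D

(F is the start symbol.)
Augment with F' → F and build the canonical LR(0) collection (I0 = CLOSURE({[F' → . F]}), then GOTO on every symbol after a dot until no new states appear). It has 22 states:
  I0: { [F → . *], [F → . x B], [F → . x], [F' → . F] }  — shift
  I1: { [F → * .] }  — reduce
  I2: { [F' → F .] }  — accept
  I3: { [B → . L L D], [B → . x D], [F → x . B], [F → x .], [L → . B * x] }  — shift, reduce
  I4: { [F → x B .], [L → B . * x] }  — shift, reduce
  I5: { [B → . L L D], [B → . x D], [B → L . L D], [L → . B * x] }  — shift
  I6: { [B → . L L D], [B → . x D], [B → x . D], [D → . F B], [D → . L * F], [D → . f], [F → . *], [F → . x B], [F → . x], [L → . B * x] }  — shift
  I7: { [L → B . * x] }  — shift
  I8: { [B → x D .] }  — reduce
  I9: { [B → . L L D], [B → . x D], [D → F . B], [L → . B * x] }  — shift
  I10: { [B → . L L D], [B → . x D], [B → L . L D], [D → L . * F], [L → . B * x] }  — shift
  I11: { [D → f .] }  — reduce
  I12: { [B → . L L D], [B → . x D], [B → x . D], [D → . F B], [D → . L * F], [D → . f], [F → . *], [F → . x B], [F → . x], [F → x . B], [F → x .], [L → . B * x] }  — shift, reduce
  I13: { [D → L * . F], [F → . *], [F → . x B], [F → . x] }  — shift
  I14: { [B → . L L D], [B → . x D], [B → L . L D], [B → L L . D], [D → . F B], [D → . L * F], [D → . f], [F → . *], [F → . x B], [F → . x], [L → . B * x] }  — shift
  I15: { [B → L L D .] }  — reduce
  I16: { [B → . L L D], [B → . x D], [B → L . L D], [B → L L . D], [D → . F B], [D → . L * F], [D → . f], [D → L . * F], [F → . *], [F → . x B], [F → . x], [L → . B * x] }  — shift
  I17: { [D → L * . F], [F → * .], [F → . *], [F → . x B], [F → . x] }  — shift, reduce
  I18: { [D → L * F .] }  — reduce
  I19: { [D → F B .], [L → B . * x] }  — shift, reduce
  I20: { [L → B * . x] }  — shift
  I21: { [L → B * x .] }  — reduce

No state contains more than one complete item.

Answer: No reduce-reduce conflicts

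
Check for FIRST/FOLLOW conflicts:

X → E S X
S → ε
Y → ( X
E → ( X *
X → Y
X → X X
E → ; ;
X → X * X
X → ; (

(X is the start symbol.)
A FIRST/FOLLOW conflict occurs when a non-terminal N has a nullable alternative N → β (β ⇒* ε) and another alternative N → α with FIRST(α) ∩ FOLLOW(N) ≠ ∅: on such a lookahead the parser cannot decide between expanding α and letting N vanish via β.

Nullable non-terminals: S.
S has a nullable alternative but only one production, so nothing to check.

E, X, Y have no nullable alternative, so no FIRST/FOLLOW check is needed there.

No FIRST/FOLLOW conflicts found.

Answer: No FIRST/FOLLOW conflicts.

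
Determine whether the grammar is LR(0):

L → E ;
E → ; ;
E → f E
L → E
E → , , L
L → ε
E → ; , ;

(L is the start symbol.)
A grammar is LR(0) if no state in the canonical LR(0) collection has:
  - both a shift item (dot before a terminal) and a complete item (shift-reduce conflict), or
  - two or more complete items (reduce-reduce conflict; the accept item [L' → L .] counts as a complete item here).

Augment with L' → L and build the canonical LR(0) collection (I0 = CLOSURE({[L' → . L]}), then GOTO on every symbol after a dot until no new states appear). It has 13 states:
  I0: { [E → . , , L], [E → . ; , ;], [E → . ; ;], [E → . f E], [L → . E ;], [L → . E], [L → .], [L' → . L] }  — shift, reduce
  I1: { [E → , . , L] }  — shift
  I2: { [E → ; . , ;], [E → ; . ;] }  — shift
  I3: { [L → E . ;], [L → E .] }  — shift, reduce
  I4: { [L' → L .] }  — accept
  I5: { [E → . , , L], [E → . ; , ;], [E → . ; ;], [E → . f E], [E → f . E] }  — shift
  I6: { [E → f E .] }  — reduce
  I7: { [L → E ; .] }  — reduce
  I8: { [E → ; , . ;] }  — shift
  I9: { [E → ; ; .] }  — reduce
  I10: { [E → ; , ; .] }  — reduce
  I11: { [E → , , . L], [E → . , , L], [E → . ; , ;], [E → . ; ;], [E → . f E], [L → . E ;], [L → . E], [L → .] }  — shift, reduce
  I12: { [E → , , L .] }  — reduce

Conflict in state I0:
  Shift-reduce conflict between [L → .] and [E → . , , L]
So the grammar is NOT LR(0).

Answer: No. Shift-reduce conflict between [L → .] and [E → . , , L]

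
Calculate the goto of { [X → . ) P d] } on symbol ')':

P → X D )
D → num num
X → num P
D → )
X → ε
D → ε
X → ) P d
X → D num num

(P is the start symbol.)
{ [D → . )], [D → . num num], [D → .], [P → . X D )], [X → ) . P d], [X → . ) P d], [X → . D num num], [X → . num P], [X → .] }

GOTO(I, ')') = CLOSURE({ [A → αX.β] : [A → α.Xβ] ∈ I, X = ')' })

Items with dot before ')', with the dot advanced:
  [X → . ) P d] → [X → ) . P d]
Closure of the advanced items:
  [X → ) . P d] has the dot before P: add [P → . X D )]
  [P → . X D )] has the dot before X: add [X → . num P], [X → .], [X → . ) P d], [X → . D num num]
  [X → . D num num] has the dot before D: add [D → . num num], [D → . )], [D → .]

GOTO = { [D → . )], [D → . num num], [D → .], [P → . X D )], [X → ) . P d], [X → . ) P d], [X → . D num num], [X → . num P], [X → .] }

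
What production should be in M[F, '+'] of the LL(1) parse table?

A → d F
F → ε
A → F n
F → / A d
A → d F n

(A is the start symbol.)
Empty (error entry)

To find M[F, '+'], we find productions for F where '+' is in the predict set (PREDICT(N → α) = (FIRST(α) \ {ε}) ∪ (FOLLOW(N) if α ⇒* ε)).

Relevant sets:
  FOLLOW(F) = { $, 'd', 'n' }

F → ε: PREDICT = { $, 'd', 'n' }
F → / A d: PREDICT = { '/' }

M[F, '+'] is empty (no production applies)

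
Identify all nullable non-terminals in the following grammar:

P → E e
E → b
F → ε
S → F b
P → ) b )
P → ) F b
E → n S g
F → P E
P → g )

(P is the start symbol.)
{ 'F' }

A non-terminal is nullable if it can derive ε (the empty string): either it has an ε-production, or it has a production whose right-hand side consists entirely of nullable non-terminals.

ε-productions: F → ε
So F is immediately nullable.
No further non-terminal can be added: every production for the remaining non-terminals contains a terminal or a non-nullable non-terminal.
Nullable = { 'F' }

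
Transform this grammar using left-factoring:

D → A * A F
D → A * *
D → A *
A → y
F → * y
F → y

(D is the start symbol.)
D → A * D'
D' → A F
D' → *
D' → ε
A → y
F → * y
F → y

Left-factoring transforms A → αβ₁ | αβ₂ into A → αA' and A' → β₁ | β₂
(α is the longest common prefix among the alternatives). Repeat until
no nonterminal has two alternatives with a common prefix.

Round 1: D has alternatives sharing prefix 'A *'. Introduce D': D → A * D'
  Add: D' → A F
  Add: D' → *
  Add: D' → ε

No remaining common prefixes — done.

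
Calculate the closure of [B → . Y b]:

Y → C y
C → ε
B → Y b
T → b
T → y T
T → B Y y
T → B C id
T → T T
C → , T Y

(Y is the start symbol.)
To compute CLOSURE, for each item [A → α.Bβ] where B is a non-terminal, add [B → .γ] for all productions B → γ; repeat for the newly added items until nothing changes.

Start with: [B → . Y b]
  [B → . Y b] has the dot before Y: add [Y → . C y]
  [Y → . C y] has the dot before C: add [C → .], [C → . , T Y]
No further items can be added.

CLOSURE = { [B → . Y b], [C → . , T Y], [C → .], [Y → . C y] }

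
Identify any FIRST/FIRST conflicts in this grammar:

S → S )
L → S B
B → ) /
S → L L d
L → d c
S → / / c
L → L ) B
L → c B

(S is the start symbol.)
Yes. S → S ')' / S → L L d on { '/', 'c', 'd' }; S → S ')' / S → '/' '/' c on { '/' }; S → L L d / S → '/' '/' c on { '/' }; L → S B / L → d c on { 'd' }; L → S B / L → L ')' B on { '/', 'c', 'd' }; L → S B / L → c B on { 'c' }; L → d c / L → L ')' B on { 'd' }; L → L ')' B / L → c B on { 'c' }

FIRST sets of the non-terminals at (or reachable through a nullable prefix from) the front of some alternative:
  FIRST(S) = { '/', 'c', 'd' }
  FIRST(L) = { '/', 'c', 'd' }

Productions for S:
  S → S ): FIRST = { '/', 'c', 'd' }
  S → L L d: FIRST = { '/', 'c', 'd' }
  S → / / c: FIRST = { '/' }
Productions for L:
  L → S B: FIRST = { '/', 'c', 'd' }
  L → d c: FIRST = { 'd' }
  L → L ) B: FIRST = { '/', 'c', 'd' }
  L → c B: FIRST = { 'c' }
B has only one production, so no FIRST/FIRST conflict is possible there.

Conflict for S: S → S ) and S → L L d
  Overlap: { '/', 'c', 'd' }
Conflict for S: S → S ) and S → / / c
  Overlap: { '/' }
Conflict for S: S → L L d and S → / / c
  Overlap: { '/' }
Conflict for L: L → S B and L → d c
  Overlap: { 'd' }
Conflict for L: L → S B and L → L ) B
  Overlap: { '/', 'c', 'd' }
Conflict for L: L → S B and L → c B
  Overlap: { 'c' }
Conflict for L: L → d c and L → L ) B
  Overlap: { 'd' }
Conflict for L: L → L ) B and L → c B
  Overlap: { 'c' }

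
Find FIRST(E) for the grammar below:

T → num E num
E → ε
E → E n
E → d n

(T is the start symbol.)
{ 'd', 'n', ε }

To compute FIRST(E), examine every production with E on the left-hand side, reading each right-hand side left to right until a non-nullable symbol is reached.

From E → ε:
  - ε-production, so ε ∈ FIRST(E)
From E → E n:
  - E is the symbol being defined: contributes nothing new
    E is nullable, so continue to the next symbol
  - n is a terminal: add 'n' and stop
From E → d n:
  - d is a terminal: add 'd' and stop

Collecting: FIRST(E) = { 'd', 'n', ε }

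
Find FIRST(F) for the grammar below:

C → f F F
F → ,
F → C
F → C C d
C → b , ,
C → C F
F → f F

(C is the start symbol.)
To compute FIRST(F), examine every production with F on the left-hand side, reading each right-hand side left to right until a non-nullable symbol is reached.

FIRST sets of the other non-terminals involved (by the same procedure, iterated to a fixed point):
  FIRST(C) = { 'b', 'f' }

From F → ,:
  - ',' is a terminal: add ',' and stop
From F → C:
  - C is a non-terminal: add FIRST(C) \ {ε} = { 'b', 'f' }
    C is not nullable, so stop
From F → C C d:
  - C is a non-terminal: add FIRST(C) \ {ε} = { 'b', 'f' }
    C is not nullable, so stop
From F → f F:
  - f is a terminal: add 'f' and stop

Collecting: FIRST(F) = { ',', 'b', 'f' }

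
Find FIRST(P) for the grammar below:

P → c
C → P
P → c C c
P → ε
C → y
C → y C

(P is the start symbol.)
{ 'c', ε }

From P → c:
  - c is a terminal: add 'c' and stop
From P → c C c:
  - c is a terminal: add 'c' and stop
From P → ε:
  - ε-production, so ε ∈ FIRST(P)

Collecting: FIRST(P) = { 'c', ε }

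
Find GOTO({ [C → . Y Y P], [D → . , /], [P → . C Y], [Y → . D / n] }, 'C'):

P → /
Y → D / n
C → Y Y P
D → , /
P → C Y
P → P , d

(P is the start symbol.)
GOTO(I, 'C') = CLOSURE({ [A → αX.β] : [A → α.Xβ] ∈ I, X = 'C' })

Items with dot before 'C', with the dot advanced:
  [P → . C Y] → [P → C . Y]
Closure of the advanced items:
  [P → C . Y] has the dot before Y: add [Y → . D / n]
  [Y → . D / n] has the dot before D: add [D → . , /]

GOTO = { [D → . , /], [P → C . Y], [Y → . D / n] }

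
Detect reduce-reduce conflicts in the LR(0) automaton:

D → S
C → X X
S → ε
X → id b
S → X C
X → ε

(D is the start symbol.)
Yes — I0: [S → .] vs [X → .]

Augment with D' → D and build the canonical LR(0) collection (I0 = CLOSURE({[D' → . D]}), then GOTO on every symbol after a dot until no new states appear). It has 9 states:
  I0: { [D → . S], [D' → . D], [S → . X C], [S → .], [X → . id b], [X → .] }  — shift, 2 reduces
  I1: { [D' → D .] }  — accept
  I2: { [D → S .] }  — reduce
  I3: { [C → . X X], [S → X . C], [X → . id b], [X → .] }  — shift, reduce
  I4: { [X → id . b] }  — shift
  I5: { [X → id b .] }  — reduce
  I6: { [S → X C .] }  — reduce
  I7: { [C → X . X], [X → . id b], [X → .] }  — shift, reduce
  I8: { [C → X X .] }  — reduce

I0 contains complete items [S → .], [X → .] — reduce-reduce conflict.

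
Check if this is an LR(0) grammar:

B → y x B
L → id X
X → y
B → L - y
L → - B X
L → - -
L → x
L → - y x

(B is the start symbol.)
Augment with B' → B and build the canonical LR(0) collection (I0 = CLOSURE({[B' → . B]}), then GOTO on every symbol after a dot until no new states appear). It has 18 states:
  I0: { [B → . L - y], [B → . y x B], [B' → . B], [L → . - -], [L → . - B X], [L → . - y x], [L → . id X], [L → . x] }  — shift
  I1: { [B → . L - y], [B → . y x B], [L → - . -], [L → - . B X], [L → - . y x], [L → . - -], [L → . - B X], [L → . - y x], [L → . id X], [L → . x] }  — shift
  I2: { [B' → B .] }  — accept
  I3: { [B → L . - y] }  — shift
  I4: { [L → id . X], [X → . y] }  — shift
  I5: { [L → x .] }  — reduce
  I6: { [B → y . x B] }  — shift
  I7: { [B → . L - y], [B → . y x B], [B → y x . B], [L → . - -], [L → . - B X], [L → . - y x], [L → . id X], [L → . x] }  — shift
  I8: { [B → y x B .] }  — reduce
  I9: { [L → id X .] }  — reduce
  I10: { [X → y .] }  — reduce
  I11: { [B → L - . y] }  — shift
  I12: { [B → L - y .] }  — reduce
  I13: { [B → . L - y], [B → . y x B], [L → - - .], [L → - . -], [L → - . B X], [L → - . y x], [L → . - -], [L → . - B X], [L → . - y x], [L → . id X], [L → . x] }  — shift, reduce
  I14: { [L → - B . X], [X → . y] }  — shift
  I15: { [B → y . x B], [L → - y . x] }  — shift
  I16: { [B → . L - y], [B → . y x B], [B → y x . B], [L → - y x .], [L → . - -], [L → . - B X], [L → . - y x], [L → . id X], [L → . x] }  — shift, reduce
  I17: { [L → - B X .] }  — reduce

Conflict in state I13:
  Shift-reduce conflict between [L → - - .] and [B → . y x B]
So the grammar is NOT LR(0).

Answer: No. Shift-reduce conflict between [L → - - .] and [B → . y x B]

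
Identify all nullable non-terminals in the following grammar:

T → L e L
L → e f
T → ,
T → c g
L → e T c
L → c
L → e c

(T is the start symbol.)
None

A non-terminal is nullable if it can derive ε (the empty string): either it has an ε-production, or it has a production whose right-hand side consists entirely of nullable non-terminals.

There are no ε-productions, so no non-terminal can derive ε.
No non-terminals are nullable.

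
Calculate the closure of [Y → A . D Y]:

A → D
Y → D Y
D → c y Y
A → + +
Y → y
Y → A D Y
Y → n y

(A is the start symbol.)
{ [D → . c y Y], [Y → A . D Y] }

To compute CLOSURE, for each item [A → α.Bβ] where B is a non-terminal, add [B → .γ] for all productions B → γ; repeat for the newly added items until nothing changes.

Start with: [Y → A . D Y]
  [Y → A . D Y] has the dot before D: add [D → . c y Y]
No further items can be added.

CLOSURE = { [D → . c y Y], [Y → A . D Y] }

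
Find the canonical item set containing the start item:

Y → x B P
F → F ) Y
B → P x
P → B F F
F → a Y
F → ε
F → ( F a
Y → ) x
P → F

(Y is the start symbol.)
First, augment the grammar with Y' → Y
I₀ = CLOSURE({ [Y' → . Y] }):
  [Y' → . Y] has the dot before Y: add [Y → . x B P], [Y → . ) x]
No further items can be added.

I₀ = { [Y → . ) x], [Y → . x B P], [Y' → . Y] }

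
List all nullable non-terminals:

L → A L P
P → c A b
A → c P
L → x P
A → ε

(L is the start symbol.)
{ 'A' }

ε-productions: A → ε
So A is immediately nullable.
No further non-terminal can be added: every production for the remaining non-terminals contains a terminal or a non-nullable non-terminal.
Nullable = { 'A' }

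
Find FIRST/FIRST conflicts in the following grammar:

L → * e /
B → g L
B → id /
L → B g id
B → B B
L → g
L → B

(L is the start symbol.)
Yes. L → B g id / L → g on { 'g' }; L → B g id / L → B on { 'g', 'id' }; L → g / L → B on { 'g' }; B → g L / B → B B on { 'g' }; B → id '/' / B → B B on { 'id' }

A FIRST/FIRST conflict occurs when two productions N → α and N → β for the same non-terminal have FIRST(α) ∩ FIRST(β) ≠ ∅ (with ε ∈ FIRST of a nullable right-hand side, so two nullable alternatives also conflict).

FIRST sets of the non-terminals at (or reachable through a nullable prefix from) the front of some alternative:
  FIRST(B) = { 'g', 'id' }

Productions for L:
  L → * e /: FIRST = { '*' }
  L → B g id: FIRST = { 'g', 'id' }
  L → g: FIRST = { 'g' }
  L → B: FIRST = { 'g', 'id' }
Productions for B:
  B → g L: FIRST = { 'g' }
  B → id /: FIRST = { 'id' }
  B → B B: FIRST = { 'g', 'id' }

Conflict for L: L → B g id and L → g
  Overlap: { 'g' }
Conflict for L: L → B g id and L → B
  Overlap: { 'g', 'id' }
Conflict for L: L → g and L → B
  Overlap: { 'g' }
Conflict for B: B → g L and B → B B
  Overlap: { 'g' }
Conflict for B: B → id / and B → B B
  Overlap: { 'id' }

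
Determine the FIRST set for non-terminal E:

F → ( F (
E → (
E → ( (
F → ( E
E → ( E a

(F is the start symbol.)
{ '(' }

From E → (:
  - '(' is a terminal: add '(' and stop
From E → ( (:
  - '(' is a terminal: add '(' and stop
From E → ( E a:
  - '(' is a terminal: add '(' and stop

Collecting: FIRST(E) = { '(' }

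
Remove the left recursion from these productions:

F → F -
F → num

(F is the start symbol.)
F is directly left-recursive. The standard transformation for
  A → A α₁ | ... | A α_m | β₁ | ... | β_n
is
  A  → β₁ A' | ... | β_n A'
  A' → α₁ A' | ... | α_m A' | ε

F → num becomes F → num F'
F → F - becomes F' → - F'
Add F' → ε

Resulting grammar:
F → num F'
F' → - F'
F' → ε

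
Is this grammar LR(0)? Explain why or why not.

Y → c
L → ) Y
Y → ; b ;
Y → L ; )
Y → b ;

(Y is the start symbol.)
Yes, the grammar is LR(0)

Augment with Y' → Y and build the canonical LR(0) collection (I0 = CLOSURE({[Y' → . Y]}), then GOTO on every symbol after a dot until no new states appear). It has 13 states:
  I0: { [L → . ) Y], [Y → . ; b ;], [Y → . L ; )], [Y → . b ;], [Y → . c], [Y' → . Y] }  — shift
  I1: { [L → ) . Y], [L → . ) Y], [Y → . ; b ;], [Y → . L ; )], [Y → . b ;], [Y → . c] }  — shift
  I2: { [Y → ; . b ;] }  — shift
  I3: { [Y → L . ; )] }  — shift
  I4: { [Y' → Y .] }  — accept
  I5: { [Y → b . ;] }  — shift
  I6: { [Y → c .] }  — reduce
  I7: { [Y → b ; .] }  — reduce
  I8: { [Y → L ; . )] }  — shift
  I9: { [Y → L ; ) .] }  — reduce
  I10: { [Y → ; b . ;] }  — shift
  I11: { [Y → ; b ; .] }  — reduce
  I12: { [L → ) Y .] }  — reduce

Every state is either a pure shift/goto state or contains exactly one complete item and nothing to shift — no conflicts. The grammar is LR(0).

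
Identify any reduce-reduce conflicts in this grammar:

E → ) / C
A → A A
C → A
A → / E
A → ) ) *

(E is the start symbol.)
No reduce-reduce conflicts

A reduce-reduce conflict occurs when an LR(0) state has two complete items [A → α .] and [B → β .] — both call for a reduction, and with no lookahead the parser cannot choose between them.

Augment with E' → E and build the canonical LR(0) collection (I0 = CLOSURE({[E' → . E]}), then GOTO on every symbol after a dot until no new states appear). It has 12 states:
  I0: { [E → . ) / C], [E' → . E] }  — shift
  I1: { [E → ) . / C] }  — shift
  I2: { [E' → E .] }  — accept
  I3: { [A → . ) ) *], [A → . / E], [A → . A A], [C → . A], [E → ) / . C] }  — shift
  I4: { [A → ) . ) *] }  — shift
  I5: { [A → / . E], [E → . ) / C] }  — shift
  I6: { [A → . ) ) *], [A → . / E], [A → . A A], [A → A . A], [C → A .] }  — shift, reduce
  I7: { [E → ) / C .] }  — reduce
  I8: { [A → . ) ) *], [A → . / E], [A → . A A], [A → A . A], [A → A A .] }  — shift, reduce
  I9: { [A → / E .] }  — reduce
  I10: { [A → ) ) . *] }  — shift
  I11: { [A → ) ) * .] }  — reduce

No state contains more than one complete item.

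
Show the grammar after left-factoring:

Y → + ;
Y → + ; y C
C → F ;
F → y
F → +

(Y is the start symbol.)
Left-factoring transforms A → αβ₁ | αβ₂ into A → αA' and A' → β₁ | β₂
(α is the longest common prefix among the alternatives). Repeat until
no nonterminal has two alternatives with a common prefix.

Round 1: Y has alternatives sharing prefix '+ ;'. Introduce Y': Y → + ; Y'
  Add: Y' → ε
  Add: Y' → y C

No remaining common prefixes — done.

Resulting grammar:
Y → + ; Y'
Y' → ε
Y' → y C
C → F ;
F → y
F → +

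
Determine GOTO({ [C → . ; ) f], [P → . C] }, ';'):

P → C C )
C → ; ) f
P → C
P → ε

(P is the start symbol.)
{ [C → ; . ) f] }

GOTO(I, ';') = CLOSURE({ [A → αX.β] : [A → α.Xβ] ∈ I, X = ';' })

Items with dot before ';', with the dot advanced:
  [C → . ; ) f] → [C → ; . ) f]
Closure adds nothing (no advanced item has the dot before a non-terminal).

GOTO = { [C → ; . ) f] }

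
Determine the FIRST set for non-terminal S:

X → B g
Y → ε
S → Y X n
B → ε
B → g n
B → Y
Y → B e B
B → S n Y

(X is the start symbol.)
To compute FIRST(S), examine every production with S on the left-hand side, reading each right-hand side left to right until a non-nullable symbol is reached.

FIRST sets of the other non-terminals involved (by the same procedure, iterated to a fixed point):
  FIRST(Y) = { 'e', 'g', ε }
  FIRST(X) = { 'e', 'g' }

From S → Y X n:
  - Y is a non-terminal: add FIRST(Y) \ {ε} = { 'e', 'g' }
    Y is nullable, so continue to the next symbol
  - X is a non-terminal: add FIRST(X) \ {ε} = { 'e', 'g' }
    X is not nullable, so stop

Collecting: FIRST(S) = { 'e', 'g' }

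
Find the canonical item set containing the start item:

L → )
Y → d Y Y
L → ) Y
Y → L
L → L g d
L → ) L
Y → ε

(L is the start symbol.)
{ [L → . ) L], [L → . ) Y], [L → . )], [L → . L g d], [L' → . L] }

First, augment the grammar with L' → L
I₀ = CLOSURE({ [L' → . L] }):
  [L' → . L] has the dot before L: add [L → . )], [L → . ) Y], [L → . L g d], [L → . ) L]
No further items can be added.

I₀ = { [L → . ) L], [L → . ) Y], [L → . )], [L → . L g d], [L' → . L] }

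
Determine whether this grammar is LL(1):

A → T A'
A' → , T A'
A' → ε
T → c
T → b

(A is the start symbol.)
Yes, the grammar is LL(1).

Relevant sets:
  FOLLOW(A') = { $ }

For A':
  PREDICT(A' → ',' T A') = { ',' }
  PREDICT(A' → ε) = { $ }
For T:
  PREDICT(T → c) = { 'c' }
  PREDICT(T → b) = { 'b' }
A has a single production, so nothing to check there.

All predict sets are disjoint. The grammar IS LL(1).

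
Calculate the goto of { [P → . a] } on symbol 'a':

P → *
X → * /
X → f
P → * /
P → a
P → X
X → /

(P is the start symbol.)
GOTO(I, 'a') = CLOSURE({ [A → αX.β] : [A → α.Xβ] ∈ I, X = 'a' })

Items with dot before 'a', with the dot advanced:
  [P → . a] → [P → a .]
Closure adds nothing (no advanced item has the dot before a non-terminal).

GOTO = { [P → a .] }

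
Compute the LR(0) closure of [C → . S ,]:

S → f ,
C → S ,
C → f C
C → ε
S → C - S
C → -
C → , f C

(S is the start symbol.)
{ [C → . , f C], [C → . -], [C → . S ,], [C → . f C], [C → .], [S → . C - S], [S → . f ,] }

To compute CLOSURE, for each item [A → α.Bβ] where B is a non-terminal, add [B → .γ] for all productions B → γ; repeat for the newly added items until nothing changes.

Start with: [C → . S ,]
  [C → . S ,] has the dot before S: add [S → . f ,], [S → . C - S]
  [S → . C - S] has the dot before C: add [C → . f C], [C → .], [C → . -], [C → . , f C]
No further items can be added.

CLOSURE = { [C → . , f C], [C → . -], [C → . S ,], [C → . f C], [C → .], [S → . C - S], [S → . f ,] }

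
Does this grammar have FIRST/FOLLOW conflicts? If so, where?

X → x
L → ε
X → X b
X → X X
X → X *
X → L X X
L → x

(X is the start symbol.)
Yes. L → x with FOLLOW(L) on { 'x' }

A FIRST/FOLLOW conflict occurs when a non-terminal N has a nullable alternative N → β (β ⇒* ε) and another alternative N → α with FIRST(α) ∩ FOLLOW(N) ≠ ∅: on such a lookahead the parser cannot decide between expanding α and letting N vanish via β.

Nullable non-terminals: L.

L: nullable alternative(s) L → ε; FOLLOW(L) = { 'x' }
  L → ε: FIRST \ {ε} = { } — this is the only nullable alternative, skip
  L → x: FIRST \ {ε} = { 'x' } — overlaps FOLLOW(L) on { 'x' }: CONFLICT

X has no nullable alternative, so no FIRST/FOLLOW check is needed there.

So the grammar has 1 FIRST/FOLLOW conflict (marked CONFLICT above).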